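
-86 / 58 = -43 / 29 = -1.48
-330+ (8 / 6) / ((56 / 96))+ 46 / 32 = -36543 / 112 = -326.28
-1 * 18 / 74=-0.24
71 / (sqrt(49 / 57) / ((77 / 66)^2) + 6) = 10.63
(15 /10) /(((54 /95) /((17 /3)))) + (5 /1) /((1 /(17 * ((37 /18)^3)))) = 4392715 /5832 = 753.21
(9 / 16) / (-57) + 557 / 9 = 169301 / 2736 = 61.88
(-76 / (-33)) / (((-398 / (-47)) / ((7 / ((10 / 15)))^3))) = 2756691 / 8756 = 314.83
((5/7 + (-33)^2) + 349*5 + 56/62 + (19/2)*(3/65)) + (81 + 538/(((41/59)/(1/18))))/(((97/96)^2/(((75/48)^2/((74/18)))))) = 1170994607274967/402654109130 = 2908.19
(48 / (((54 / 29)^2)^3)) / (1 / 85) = 97.88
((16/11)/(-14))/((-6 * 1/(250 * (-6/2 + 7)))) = 4000/231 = 17.32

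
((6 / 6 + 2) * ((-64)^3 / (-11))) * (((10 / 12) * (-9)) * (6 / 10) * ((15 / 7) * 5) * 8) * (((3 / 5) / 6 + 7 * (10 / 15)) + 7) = -24984944640 / 77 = -324479800.52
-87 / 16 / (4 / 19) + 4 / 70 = -57727 / 2240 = -25.77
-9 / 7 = -1.29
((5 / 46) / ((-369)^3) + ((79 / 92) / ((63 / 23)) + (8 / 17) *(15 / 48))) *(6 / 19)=253332849589 / 1741871998818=0.15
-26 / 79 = -0.33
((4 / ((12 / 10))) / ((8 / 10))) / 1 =4.17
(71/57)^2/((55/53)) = 267173/178695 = 1.50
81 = 81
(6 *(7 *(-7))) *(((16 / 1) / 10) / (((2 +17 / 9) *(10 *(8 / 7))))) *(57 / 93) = -25137 / 3875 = -6.49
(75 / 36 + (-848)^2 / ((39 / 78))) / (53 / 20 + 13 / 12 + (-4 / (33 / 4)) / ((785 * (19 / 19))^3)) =385234.84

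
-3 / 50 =-0.06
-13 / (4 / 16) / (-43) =52 / 43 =1.21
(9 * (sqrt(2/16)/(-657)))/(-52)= sqrt(2)/15184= 0.00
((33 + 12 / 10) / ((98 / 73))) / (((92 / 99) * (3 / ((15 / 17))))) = 1235817 / 153272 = 8.06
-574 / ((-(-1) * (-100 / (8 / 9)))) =1148 / 225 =5.10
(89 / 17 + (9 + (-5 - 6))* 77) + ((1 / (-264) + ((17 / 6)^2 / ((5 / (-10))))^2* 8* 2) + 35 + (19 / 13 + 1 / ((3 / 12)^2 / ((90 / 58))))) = 184424352517 / 45683352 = 4037.01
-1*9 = -9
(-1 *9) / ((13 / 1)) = -0.69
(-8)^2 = 64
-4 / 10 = -2 / 5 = -0.40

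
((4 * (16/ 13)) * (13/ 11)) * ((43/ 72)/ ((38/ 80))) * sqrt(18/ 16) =3440 * sqrt(2)/ 627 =7.76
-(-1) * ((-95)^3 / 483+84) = -816803 / 483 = -1691.10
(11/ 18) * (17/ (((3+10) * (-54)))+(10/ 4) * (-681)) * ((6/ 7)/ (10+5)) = -6573446/ 110565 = -59.45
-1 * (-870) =870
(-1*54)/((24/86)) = -387/2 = -193.50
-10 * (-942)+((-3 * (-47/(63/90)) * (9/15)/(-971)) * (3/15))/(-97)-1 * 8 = 9412.00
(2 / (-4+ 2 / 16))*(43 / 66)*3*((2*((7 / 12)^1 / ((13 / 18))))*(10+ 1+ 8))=-137256 / 4433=-30.96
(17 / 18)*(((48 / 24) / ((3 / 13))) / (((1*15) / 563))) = 124423 / 405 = 307.22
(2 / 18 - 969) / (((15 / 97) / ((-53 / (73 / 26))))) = 118271.69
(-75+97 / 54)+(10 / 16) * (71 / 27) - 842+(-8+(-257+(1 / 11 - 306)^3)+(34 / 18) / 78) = -106996651883899 / 3737448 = -28628265.03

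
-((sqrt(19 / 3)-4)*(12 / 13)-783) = 10227 / 13-4*sqrt(57) / 13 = 784.37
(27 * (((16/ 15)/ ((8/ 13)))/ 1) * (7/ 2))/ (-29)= -819/ 145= -5.65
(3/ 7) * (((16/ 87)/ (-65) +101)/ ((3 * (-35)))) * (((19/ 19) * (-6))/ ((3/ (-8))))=-9138224/ 1385475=-6.60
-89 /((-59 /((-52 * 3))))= -13884 /59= -235.32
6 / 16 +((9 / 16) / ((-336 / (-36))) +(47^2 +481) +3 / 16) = 1205399 / 448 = 2690.62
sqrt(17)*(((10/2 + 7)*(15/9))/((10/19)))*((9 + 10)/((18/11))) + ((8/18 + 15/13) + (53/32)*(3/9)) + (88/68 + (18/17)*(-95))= -6183005/63648 + 3971*sqrt(17)/9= 1722.06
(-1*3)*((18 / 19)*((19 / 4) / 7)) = -27 / 14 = -1.93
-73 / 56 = -1.30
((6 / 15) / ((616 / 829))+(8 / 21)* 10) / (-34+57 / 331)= -6648797 / 51730140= -0.13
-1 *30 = -30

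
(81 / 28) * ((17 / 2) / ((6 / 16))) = 459 / 7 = 65.57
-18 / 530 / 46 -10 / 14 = -61013 / 85330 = -0.72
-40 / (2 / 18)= -360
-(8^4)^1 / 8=-512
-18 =-18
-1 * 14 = -14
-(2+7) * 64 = -576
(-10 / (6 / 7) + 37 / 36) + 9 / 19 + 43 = 22459 / 684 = 32.83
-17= -17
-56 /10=-28 /5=-5.60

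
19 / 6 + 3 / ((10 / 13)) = 106 / 15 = 7.07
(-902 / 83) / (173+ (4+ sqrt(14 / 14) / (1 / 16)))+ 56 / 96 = 101309 / 192228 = 0.53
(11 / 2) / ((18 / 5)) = 55 / 36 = 1.53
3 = 3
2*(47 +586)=1266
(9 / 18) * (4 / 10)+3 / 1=16 / 5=3.20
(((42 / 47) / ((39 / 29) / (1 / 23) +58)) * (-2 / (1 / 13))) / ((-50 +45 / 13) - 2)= 411684 / 76485403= 0.01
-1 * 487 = -487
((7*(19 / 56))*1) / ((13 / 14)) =133 / 52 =2.56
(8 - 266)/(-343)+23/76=27497/26068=1.05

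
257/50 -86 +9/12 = -8011/100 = -80.11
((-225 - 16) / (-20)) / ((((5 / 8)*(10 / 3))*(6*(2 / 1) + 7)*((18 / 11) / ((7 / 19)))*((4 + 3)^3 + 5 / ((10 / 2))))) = 18557 / 93138000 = 0.00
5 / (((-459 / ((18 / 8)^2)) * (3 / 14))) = -0.26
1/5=0.20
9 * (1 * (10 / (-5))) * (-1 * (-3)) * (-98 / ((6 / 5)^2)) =3675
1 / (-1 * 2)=-1 / 2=-0.50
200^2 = 40000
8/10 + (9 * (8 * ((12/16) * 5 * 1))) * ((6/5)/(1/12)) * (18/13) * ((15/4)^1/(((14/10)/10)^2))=3280502548/3185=1029985.10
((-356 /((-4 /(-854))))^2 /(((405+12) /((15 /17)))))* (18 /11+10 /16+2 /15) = 4565204736449 /155958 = 29272013.85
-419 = -419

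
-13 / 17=-0.76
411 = 411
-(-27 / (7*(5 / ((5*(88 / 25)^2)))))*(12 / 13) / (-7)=-2509056 / 398125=-6.30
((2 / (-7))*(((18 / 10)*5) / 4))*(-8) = 36 / 7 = 5.14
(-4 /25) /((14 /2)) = -0.02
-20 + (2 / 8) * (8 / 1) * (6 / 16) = -77 / 4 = -19.25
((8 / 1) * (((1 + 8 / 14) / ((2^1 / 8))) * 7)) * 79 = 27808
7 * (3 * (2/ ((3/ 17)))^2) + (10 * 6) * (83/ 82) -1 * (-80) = 349082/ 123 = 2838.07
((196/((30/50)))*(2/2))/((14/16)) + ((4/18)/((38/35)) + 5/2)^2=44522185/116964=380.65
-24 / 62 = -12 / 31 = -0.39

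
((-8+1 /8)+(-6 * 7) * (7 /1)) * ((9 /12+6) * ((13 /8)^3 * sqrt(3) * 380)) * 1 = -13609261575 * sqrt(3) /4096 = -5754866.33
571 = 571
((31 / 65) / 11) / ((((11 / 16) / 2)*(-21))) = -992 / 165165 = -0.01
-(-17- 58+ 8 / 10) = 371 / 5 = 74.20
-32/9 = -3.56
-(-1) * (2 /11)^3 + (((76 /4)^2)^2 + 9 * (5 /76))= 13182811579 /101156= 130321.60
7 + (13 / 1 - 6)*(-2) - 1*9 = -16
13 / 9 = 1.44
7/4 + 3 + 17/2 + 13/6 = 185/12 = 15.42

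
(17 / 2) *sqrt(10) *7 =119 *sqrt(10) / 2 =188.16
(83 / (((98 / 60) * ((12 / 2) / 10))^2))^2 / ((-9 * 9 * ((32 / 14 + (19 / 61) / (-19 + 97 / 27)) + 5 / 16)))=-218519080000000 / 6109492452021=-35.77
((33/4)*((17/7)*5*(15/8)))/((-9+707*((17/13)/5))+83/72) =1.06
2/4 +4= 9/2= 4.50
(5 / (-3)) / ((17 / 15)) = -25 / 17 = -1.47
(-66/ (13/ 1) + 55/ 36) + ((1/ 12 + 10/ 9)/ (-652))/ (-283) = -306480517/ 86353488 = -3.55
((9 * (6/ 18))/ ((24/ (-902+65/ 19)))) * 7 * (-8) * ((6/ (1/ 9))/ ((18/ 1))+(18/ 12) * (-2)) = 0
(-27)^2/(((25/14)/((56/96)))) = 238.14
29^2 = 841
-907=-907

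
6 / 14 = 3 / 7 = 0.43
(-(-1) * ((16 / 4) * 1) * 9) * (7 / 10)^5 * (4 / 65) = 151263 / 406250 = 0.37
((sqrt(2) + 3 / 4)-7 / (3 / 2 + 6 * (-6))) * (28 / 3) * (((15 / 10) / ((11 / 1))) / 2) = 1.51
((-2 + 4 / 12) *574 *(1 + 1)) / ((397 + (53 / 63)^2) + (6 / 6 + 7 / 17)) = -12909834 / 2692979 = -4.79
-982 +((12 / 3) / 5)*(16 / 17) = -83406 / 85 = -981.25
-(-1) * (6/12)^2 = 1/4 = 0.25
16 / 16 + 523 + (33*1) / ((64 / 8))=4225 / 8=528.12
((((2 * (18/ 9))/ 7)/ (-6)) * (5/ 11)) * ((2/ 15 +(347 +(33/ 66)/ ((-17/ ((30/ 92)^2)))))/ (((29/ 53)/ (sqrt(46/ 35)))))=-19854278749 * sqrt(1610)/ 25302524940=-31.48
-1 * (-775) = 775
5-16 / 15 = 59 / 15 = 3.93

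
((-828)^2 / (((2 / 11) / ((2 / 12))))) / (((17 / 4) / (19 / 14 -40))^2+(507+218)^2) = 735743839248 / 615361816661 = 1.20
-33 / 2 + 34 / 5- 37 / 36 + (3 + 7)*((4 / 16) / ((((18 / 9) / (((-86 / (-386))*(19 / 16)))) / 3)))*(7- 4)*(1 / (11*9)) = -65408383 / 6114240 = -10.70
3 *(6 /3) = 6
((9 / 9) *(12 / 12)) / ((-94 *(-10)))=1 / 940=0.00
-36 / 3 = -12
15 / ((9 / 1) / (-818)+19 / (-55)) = -42.08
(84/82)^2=1764/1681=1.05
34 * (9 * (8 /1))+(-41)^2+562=4691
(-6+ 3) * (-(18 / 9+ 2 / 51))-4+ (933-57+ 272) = 1150.12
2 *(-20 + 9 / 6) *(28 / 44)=-23.55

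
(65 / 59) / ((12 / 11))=715 / 708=1.01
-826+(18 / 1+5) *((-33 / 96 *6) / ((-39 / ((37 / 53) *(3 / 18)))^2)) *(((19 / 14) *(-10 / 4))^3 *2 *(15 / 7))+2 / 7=-825.64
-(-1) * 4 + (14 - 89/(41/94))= -186.05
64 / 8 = 8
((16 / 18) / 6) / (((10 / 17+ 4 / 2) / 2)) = 34 / 297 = 0.11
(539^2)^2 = 84402451441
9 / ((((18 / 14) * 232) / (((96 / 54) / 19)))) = 14 / 4959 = 0.00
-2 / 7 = -0.29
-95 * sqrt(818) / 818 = -3.32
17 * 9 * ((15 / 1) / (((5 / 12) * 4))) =1377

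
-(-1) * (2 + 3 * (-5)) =-13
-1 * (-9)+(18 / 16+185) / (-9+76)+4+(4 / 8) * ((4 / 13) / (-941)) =103453409 / 6556888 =15.78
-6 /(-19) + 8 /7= 194 /133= 1.46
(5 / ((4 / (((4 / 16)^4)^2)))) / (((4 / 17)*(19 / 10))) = 425 / 9961472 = 0.00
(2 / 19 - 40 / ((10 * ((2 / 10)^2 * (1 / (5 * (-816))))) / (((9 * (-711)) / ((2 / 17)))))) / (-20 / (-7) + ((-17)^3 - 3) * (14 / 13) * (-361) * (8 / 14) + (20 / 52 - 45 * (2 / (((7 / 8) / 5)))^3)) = -1880105726763082 / 86833902581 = -21651.75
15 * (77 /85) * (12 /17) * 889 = 2464308 /289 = 8527.02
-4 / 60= -1 / 15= -0.07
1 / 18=0.06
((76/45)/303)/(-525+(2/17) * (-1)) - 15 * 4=-7303179992/121719645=-60.00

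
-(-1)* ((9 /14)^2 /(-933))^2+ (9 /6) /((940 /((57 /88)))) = 39718375551 /38419654898240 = 0.00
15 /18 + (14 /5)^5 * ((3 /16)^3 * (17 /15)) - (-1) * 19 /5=35514413 /6000000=5.92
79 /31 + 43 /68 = 6705 /2108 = 3.18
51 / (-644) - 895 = -576431 / 644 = -895.08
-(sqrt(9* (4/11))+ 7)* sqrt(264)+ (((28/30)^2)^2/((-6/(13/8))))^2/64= -14* sqrt(66) - 12* sqrt(6)+ 974251369/1476225000000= -143.13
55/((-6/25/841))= -1156375/6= -192729.17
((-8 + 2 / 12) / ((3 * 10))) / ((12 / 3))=-47 / 720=-0.07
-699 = -699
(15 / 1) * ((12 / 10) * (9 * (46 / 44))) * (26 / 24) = 8073 / 44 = 183.48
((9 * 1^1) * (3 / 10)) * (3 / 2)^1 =81 / 20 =4.05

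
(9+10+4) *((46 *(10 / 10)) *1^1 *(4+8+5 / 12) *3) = 78821 / 2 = 39410.50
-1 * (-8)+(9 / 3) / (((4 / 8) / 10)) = 68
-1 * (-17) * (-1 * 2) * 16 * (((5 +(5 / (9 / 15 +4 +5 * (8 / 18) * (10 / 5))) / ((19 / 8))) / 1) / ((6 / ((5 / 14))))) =-27516200 / 162393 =-169.44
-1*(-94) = 94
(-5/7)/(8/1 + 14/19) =-95/1162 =-0.08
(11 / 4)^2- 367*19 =-111447 / 16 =-6965.44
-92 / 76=-23 / 19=-1.21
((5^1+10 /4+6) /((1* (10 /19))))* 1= 513 /20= 25.65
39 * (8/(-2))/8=-39/2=-19.50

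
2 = 2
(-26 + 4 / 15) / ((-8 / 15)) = 193 / 4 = 48.25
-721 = -721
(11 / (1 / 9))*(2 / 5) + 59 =493 / 5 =98.60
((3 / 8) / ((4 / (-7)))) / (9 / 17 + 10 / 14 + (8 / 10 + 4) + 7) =-4165 / 82784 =-0.05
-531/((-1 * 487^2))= 531/237169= 0.00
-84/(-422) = 42/211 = 0.20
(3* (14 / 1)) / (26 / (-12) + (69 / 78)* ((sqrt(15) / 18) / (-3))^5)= -53372729444859482112 / 2753355090407764603 + 10678137724800* sqrt(15) / 2753355090407764603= -19.38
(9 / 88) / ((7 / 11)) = 9 / 56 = 0.16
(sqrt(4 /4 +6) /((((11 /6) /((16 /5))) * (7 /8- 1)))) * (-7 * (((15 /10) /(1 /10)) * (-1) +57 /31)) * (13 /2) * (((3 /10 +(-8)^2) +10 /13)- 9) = -1240457.86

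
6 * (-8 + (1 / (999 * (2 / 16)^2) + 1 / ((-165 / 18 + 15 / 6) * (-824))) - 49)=-937362923 / 2743920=-341.61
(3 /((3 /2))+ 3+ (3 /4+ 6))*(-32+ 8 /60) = -11233 /30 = -374.43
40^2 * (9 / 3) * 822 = 3945600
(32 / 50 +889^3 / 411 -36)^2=308512394481665851801 / 105575625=2922193399107.66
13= 13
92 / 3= 30.67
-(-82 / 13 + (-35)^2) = -15843 / 13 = -1218.69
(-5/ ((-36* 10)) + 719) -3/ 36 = 51763/ 72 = 718.93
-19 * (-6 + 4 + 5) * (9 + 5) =-798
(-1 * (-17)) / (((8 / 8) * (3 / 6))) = 34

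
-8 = -8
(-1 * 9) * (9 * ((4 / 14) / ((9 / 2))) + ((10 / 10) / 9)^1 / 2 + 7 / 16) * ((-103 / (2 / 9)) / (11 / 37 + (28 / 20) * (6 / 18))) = 552042405 / 94976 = 5812.44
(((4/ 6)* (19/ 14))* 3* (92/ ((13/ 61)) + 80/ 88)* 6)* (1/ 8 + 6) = 12341469/ 286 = 43151.99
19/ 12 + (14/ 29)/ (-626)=172379/ 108924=1.58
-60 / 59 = -1.02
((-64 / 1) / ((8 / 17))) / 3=-136 / 3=-45.33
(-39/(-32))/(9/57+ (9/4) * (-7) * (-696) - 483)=247/2123776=0.00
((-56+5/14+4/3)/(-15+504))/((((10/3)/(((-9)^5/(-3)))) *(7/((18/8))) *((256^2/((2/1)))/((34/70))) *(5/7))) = -0.00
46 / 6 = 23 / 3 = 7.67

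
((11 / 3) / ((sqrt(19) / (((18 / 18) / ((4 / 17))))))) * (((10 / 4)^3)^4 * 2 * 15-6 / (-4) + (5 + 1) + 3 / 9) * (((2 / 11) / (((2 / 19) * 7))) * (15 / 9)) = 2629047.58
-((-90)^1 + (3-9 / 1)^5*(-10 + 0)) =-77670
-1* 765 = -765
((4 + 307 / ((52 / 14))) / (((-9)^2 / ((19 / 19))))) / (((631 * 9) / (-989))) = -742739 / 3986658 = -0.19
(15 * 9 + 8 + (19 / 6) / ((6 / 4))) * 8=10448 / 9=1160.89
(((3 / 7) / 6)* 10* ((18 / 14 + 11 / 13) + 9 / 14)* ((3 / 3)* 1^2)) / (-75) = -0.03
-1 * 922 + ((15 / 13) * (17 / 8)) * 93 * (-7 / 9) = -1099.36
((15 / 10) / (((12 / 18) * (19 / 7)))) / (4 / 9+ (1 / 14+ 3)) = 3969 / 16834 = 0.24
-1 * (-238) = 238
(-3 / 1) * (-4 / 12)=1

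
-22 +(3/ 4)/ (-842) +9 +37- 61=-37.00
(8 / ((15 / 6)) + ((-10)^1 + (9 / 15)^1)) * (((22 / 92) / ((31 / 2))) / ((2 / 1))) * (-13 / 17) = 143 / 3910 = 0.04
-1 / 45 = -0.02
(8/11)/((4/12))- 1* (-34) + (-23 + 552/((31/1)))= 10567/341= 30.99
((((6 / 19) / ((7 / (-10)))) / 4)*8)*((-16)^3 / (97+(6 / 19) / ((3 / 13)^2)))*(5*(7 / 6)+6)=17448960 / 41069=424.87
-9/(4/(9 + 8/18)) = -21.25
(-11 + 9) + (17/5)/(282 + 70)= -1.99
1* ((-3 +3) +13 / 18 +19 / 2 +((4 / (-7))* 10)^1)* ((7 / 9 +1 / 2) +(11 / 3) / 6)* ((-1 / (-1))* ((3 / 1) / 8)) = 1207 / 378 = 3.19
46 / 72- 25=-877 / 36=-24.36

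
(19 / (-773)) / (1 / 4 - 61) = 76 / 187839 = 0.00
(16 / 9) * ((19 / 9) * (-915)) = -92720 / 27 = -3434.07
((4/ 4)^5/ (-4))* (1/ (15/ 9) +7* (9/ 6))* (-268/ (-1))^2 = -199311.60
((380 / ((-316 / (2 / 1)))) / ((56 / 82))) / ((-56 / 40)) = 19475 / 7742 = 2.52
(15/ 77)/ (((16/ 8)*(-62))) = -15/ 9548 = -0.00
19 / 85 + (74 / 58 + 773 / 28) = 2008933 / 69020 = 29.11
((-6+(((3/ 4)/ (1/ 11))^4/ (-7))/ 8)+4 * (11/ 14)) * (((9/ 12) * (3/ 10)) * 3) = -33125787/ 573440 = -57.77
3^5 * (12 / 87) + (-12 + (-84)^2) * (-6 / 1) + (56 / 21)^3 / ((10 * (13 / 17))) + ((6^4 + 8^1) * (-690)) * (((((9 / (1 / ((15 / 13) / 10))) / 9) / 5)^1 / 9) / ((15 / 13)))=-2250957068 / 50895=-44227.47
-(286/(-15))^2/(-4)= 20449/225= 90.88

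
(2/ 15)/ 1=2/ 15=0.13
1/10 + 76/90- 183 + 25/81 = -29443/162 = -181.75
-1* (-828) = 828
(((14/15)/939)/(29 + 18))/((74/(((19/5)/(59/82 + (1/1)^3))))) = 10906/17268139575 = 0.00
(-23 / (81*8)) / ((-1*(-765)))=-23 / 495720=-0.00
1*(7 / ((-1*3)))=-7 / 3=-2.33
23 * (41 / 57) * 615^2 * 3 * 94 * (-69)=-2313336811050 / 19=-121754569002.63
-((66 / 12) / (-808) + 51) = -82405 / 1616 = -50.99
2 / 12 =1 / 6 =0.17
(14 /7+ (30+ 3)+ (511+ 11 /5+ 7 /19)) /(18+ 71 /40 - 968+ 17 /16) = -833824 /1439687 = -0.58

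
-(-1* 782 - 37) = 819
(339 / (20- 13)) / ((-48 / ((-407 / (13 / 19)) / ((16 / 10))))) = 4369145 / 11648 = 375.10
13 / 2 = 6.50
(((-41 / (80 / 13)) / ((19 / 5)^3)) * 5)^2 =4438890625 / 12043745536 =0.37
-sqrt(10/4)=-sqrt(10)/2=-1.58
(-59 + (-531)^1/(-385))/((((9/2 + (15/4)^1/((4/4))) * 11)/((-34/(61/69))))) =69391552/2841685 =24.42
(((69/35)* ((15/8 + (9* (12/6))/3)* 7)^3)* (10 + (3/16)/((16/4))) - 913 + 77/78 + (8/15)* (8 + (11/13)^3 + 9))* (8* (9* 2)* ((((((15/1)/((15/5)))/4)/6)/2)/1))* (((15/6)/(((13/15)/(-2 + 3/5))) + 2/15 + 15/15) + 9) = 8514126913398909527/28076605440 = 303246307.02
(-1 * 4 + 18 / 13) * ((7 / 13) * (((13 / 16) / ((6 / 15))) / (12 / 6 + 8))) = -119 / 416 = -0.29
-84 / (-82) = 42 / 41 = 1.02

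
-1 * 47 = -47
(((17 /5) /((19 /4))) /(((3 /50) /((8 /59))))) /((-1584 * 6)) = -170 /998811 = -0.00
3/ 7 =0.43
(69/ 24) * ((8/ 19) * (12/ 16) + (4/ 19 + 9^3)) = 318803/ 152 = 2097.39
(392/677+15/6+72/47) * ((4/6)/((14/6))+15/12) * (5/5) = 12617533/1781864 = 7.08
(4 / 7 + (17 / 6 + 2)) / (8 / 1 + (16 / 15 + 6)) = 1135 / 3164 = 0.36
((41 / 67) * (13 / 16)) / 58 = 533 / 62176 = 0.01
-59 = -59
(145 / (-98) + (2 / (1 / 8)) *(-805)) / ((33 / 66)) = -1262385 / 49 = -25762.96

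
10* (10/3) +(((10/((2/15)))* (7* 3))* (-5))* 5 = -118025/3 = -39341.67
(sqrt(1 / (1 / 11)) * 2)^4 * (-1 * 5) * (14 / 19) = -135520 / 19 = -7132.63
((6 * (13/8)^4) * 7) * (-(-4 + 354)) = -104961675/1024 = -102501.64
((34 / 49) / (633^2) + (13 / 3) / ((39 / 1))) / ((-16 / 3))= -2181563 / 104713392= -0.02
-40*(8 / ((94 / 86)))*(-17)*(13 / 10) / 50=129.40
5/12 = 0.42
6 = 6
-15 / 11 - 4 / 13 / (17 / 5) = -3535 / 2431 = -1.45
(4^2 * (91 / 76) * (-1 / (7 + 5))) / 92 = -91 / 5244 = -0.02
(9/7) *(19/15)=57/35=1.63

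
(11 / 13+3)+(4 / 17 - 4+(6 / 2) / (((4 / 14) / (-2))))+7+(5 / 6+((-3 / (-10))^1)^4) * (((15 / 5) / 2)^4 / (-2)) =-1134944981 / 70720000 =-16.05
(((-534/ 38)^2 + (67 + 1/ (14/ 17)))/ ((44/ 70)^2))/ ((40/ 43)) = 2020915505/ 2795584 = 722.90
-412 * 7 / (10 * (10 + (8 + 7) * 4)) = -103 / 25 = -4.12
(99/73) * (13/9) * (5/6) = 715/438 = 1.63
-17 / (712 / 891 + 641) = -15147 / 571843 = -0.03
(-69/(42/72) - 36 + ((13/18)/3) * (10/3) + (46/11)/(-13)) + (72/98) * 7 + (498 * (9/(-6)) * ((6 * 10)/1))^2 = 162878127770731/81081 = 2008832251.34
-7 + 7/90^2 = -56693/8100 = -7.00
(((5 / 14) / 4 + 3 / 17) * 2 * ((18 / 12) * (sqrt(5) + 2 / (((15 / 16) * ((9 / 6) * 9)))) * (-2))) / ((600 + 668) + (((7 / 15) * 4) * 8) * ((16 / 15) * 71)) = -7425 * sqrt(5) / 11170768- 220 / 2094519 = -0.00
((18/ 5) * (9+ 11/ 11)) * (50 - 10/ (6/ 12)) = 1080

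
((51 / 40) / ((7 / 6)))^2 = 23409 / 19600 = 1.19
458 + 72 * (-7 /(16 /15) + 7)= 489.50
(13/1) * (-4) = -52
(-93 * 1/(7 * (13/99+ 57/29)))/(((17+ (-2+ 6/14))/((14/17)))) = -0.34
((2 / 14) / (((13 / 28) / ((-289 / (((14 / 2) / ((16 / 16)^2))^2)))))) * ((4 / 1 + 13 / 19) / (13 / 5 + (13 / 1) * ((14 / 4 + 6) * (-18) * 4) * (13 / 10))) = 102884 / 139874371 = 0.00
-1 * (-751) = 751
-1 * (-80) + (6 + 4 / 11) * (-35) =-1570 / 11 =-142.73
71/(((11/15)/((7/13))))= 7455/143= 52.13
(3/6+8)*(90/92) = 765/92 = 8.32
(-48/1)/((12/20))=-80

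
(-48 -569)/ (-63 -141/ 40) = 24680/ 2661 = 9.27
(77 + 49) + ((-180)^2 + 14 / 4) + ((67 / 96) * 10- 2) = 1561655 / 48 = 32534.48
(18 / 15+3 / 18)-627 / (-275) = 547 / 150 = 3.65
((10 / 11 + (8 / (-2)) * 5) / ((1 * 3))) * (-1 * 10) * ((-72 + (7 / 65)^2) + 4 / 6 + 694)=220988516 / 5577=39624.98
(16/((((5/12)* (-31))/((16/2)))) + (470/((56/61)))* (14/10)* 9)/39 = 1331107/8060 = 165.15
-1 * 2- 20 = -22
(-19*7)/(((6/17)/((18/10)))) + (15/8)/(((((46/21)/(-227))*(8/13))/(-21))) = 87619749/14720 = 5952.43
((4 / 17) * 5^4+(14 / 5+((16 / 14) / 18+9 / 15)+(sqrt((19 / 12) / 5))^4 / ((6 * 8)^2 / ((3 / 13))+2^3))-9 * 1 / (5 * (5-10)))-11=199592159429 / 1426857600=139.88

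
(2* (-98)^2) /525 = 2744 /75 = 36.59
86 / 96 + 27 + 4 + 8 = 1915 / 48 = 39.90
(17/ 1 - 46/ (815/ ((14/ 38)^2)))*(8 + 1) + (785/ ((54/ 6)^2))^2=476512268024/ 1930344615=246.85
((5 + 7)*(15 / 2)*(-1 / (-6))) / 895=3 / 179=0.02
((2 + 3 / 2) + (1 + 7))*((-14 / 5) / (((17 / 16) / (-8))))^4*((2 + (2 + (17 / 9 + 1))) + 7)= 31553073.01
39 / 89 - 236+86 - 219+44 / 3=-94490 / 267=-353.90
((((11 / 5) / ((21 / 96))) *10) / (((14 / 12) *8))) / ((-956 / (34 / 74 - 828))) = 4041708 / 433307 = 9.33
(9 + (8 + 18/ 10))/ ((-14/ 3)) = -141/ 35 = -4.03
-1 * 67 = -67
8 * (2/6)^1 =8/3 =2.67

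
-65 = -65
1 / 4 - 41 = -163 / 4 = -40.75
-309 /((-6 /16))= 824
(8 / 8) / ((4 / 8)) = 2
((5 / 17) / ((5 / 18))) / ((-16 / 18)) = -81 / 68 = -1.19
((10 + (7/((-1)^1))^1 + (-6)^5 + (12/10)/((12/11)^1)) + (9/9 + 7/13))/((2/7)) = -7071029/260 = -27196.27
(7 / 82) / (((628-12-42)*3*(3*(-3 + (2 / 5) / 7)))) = -35 / 6233148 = -0.00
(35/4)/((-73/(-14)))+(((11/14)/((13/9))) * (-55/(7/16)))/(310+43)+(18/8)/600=19541718559/13131882400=1.49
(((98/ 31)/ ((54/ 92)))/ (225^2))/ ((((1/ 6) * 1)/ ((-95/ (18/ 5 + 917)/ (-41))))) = 0.00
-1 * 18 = -18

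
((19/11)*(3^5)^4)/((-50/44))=-132497807238/25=-5299912289.52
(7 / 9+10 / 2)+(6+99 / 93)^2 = 481621 / 8649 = 55.69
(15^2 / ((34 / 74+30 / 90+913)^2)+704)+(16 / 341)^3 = 2373515488718178005 / 3371469079527461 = 704.00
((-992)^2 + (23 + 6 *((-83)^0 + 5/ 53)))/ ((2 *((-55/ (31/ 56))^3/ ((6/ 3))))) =-1553807965569/ 1548559936000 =-1.00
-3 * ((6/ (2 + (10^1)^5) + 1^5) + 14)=-750018/ 16667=-45.00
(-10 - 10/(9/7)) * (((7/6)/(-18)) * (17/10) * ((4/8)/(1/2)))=476/243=1.96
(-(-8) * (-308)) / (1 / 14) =-34496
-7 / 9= -0.78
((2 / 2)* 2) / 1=2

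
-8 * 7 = -56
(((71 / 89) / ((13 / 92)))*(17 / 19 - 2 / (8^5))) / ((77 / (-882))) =-2604793401 / 45021184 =-57.86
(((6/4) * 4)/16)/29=3/232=0.01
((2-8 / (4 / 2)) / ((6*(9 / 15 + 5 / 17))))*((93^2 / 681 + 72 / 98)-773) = 179533600 / 634011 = 283.17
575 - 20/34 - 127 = 7606/17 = 447.41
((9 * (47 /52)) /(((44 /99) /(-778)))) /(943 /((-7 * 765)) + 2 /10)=-595728.87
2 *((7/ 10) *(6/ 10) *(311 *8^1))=52248/ 25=2089.92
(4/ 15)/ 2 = 2/ 15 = 0.13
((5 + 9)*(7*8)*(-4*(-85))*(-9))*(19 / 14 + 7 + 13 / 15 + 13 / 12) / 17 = -1454544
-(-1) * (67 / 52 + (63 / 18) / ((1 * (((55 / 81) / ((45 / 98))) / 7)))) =17.86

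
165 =165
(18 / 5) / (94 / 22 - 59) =-99 / 1505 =-0.07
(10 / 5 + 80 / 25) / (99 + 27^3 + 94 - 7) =0.00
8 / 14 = 4 / 7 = 0.57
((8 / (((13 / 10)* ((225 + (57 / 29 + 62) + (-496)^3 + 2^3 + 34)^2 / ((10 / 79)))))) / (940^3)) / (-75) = -841 / 1001403211063585456330190727000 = -0.00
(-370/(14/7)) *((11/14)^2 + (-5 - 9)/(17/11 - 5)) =-3217335/3724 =-863.95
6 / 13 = 0.46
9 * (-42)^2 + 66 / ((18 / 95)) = 48673 / 3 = 16224.33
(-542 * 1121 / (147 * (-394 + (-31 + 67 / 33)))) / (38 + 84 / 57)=63492319 / 256478250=0.25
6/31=0.19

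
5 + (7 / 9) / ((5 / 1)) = 232 / 45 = 5.16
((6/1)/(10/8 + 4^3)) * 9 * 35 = 840/29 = 28.97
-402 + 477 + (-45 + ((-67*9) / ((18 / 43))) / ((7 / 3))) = -8223 / 14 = -587.36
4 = 4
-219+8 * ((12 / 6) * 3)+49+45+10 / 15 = -229 / 3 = -76.33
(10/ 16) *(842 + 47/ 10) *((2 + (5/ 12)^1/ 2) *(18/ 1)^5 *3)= 26498297799/ 4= 6624574449.75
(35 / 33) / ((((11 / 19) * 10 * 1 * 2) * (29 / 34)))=2261 / 21054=0.11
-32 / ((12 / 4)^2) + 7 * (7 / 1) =409 / 9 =45.44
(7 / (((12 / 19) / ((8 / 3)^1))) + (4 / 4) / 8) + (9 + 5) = 3145 / 72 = 43.68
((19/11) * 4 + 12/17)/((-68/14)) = -4984/3179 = -1.57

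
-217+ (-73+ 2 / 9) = -2608 / 9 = -289.78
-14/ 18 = -7/ 9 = -0.78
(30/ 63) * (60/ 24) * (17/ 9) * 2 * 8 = 6800/ 189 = 35.98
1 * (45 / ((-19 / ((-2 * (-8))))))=-720 / 19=-37.89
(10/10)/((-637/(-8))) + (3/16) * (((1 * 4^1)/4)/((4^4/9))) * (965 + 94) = 18246509/2609152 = 6.99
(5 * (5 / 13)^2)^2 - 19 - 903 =-26317617 / 28561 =-921.45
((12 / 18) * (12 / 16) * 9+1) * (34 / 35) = 187 / 35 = 5.34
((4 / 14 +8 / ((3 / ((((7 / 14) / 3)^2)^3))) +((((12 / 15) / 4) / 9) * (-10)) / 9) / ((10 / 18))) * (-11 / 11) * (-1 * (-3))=-6395 / 4536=-1.41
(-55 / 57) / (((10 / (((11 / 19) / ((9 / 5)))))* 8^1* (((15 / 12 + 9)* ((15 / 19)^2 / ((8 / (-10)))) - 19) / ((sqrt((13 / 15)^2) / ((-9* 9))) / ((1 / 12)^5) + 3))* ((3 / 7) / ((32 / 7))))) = -51485984 / 12625389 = -4.08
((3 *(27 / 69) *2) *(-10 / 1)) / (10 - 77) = 540 / 1541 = 0.35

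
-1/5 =-0.20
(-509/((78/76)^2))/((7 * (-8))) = 183749/21294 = 8.63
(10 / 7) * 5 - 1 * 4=3.14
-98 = -98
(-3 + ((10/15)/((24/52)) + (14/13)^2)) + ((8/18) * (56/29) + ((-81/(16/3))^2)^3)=9081652287784524709/740026220544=12272068.25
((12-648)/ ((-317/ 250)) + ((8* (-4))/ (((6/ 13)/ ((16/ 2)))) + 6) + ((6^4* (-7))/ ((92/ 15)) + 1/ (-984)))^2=13321607611844329009/ 5719023536704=2329350.02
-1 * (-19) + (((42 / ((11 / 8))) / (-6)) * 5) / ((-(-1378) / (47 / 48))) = 1726367 / 90948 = 18.98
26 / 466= 13 / 233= 0.06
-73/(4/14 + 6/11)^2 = -432817/4096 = -105.67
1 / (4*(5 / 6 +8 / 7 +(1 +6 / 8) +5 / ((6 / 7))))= 21 / 803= 0.03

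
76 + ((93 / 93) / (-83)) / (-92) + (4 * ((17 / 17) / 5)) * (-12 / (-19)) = 55498543 / 725420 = 76.51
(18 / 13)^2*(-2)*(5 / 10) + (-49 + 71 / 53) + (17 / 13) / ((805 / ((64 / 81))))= -28954573898 / 584041185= -49.58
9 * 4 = 36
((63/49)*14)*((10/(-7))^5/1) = -1800000/16807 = -107.10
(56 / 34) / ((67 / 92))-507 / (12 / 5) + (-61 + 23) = -1125279 / 4556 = -246.99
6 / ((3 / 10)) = 20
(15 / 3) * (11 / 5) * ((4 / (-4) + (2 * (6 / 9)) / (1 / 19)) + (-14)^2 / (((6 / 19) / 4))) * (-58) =-1599466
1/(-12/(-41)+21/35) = 205/183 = 1.12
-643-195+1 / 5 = -4189 / 5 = -837.80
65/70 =13/14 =0.93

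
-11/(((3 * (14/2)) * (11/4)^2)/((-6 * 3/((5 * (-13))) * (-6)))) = 576/5005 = 0.12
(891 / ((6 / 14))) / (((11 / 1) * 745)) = 189 / 745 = 0.25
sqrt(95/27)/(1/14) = 14*sqrt(285)/9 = 26.26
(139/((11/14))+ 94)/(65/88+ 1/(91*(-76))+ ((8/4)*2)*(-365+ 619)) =8243872/30939759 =0.27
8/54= 4/27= 0.15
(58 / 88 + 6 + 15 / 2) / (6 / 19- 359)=-11837 / 299860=-0.04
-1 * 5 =-5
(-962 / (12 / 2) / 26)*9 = -111 / 2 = -55.50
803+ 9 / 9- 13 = 791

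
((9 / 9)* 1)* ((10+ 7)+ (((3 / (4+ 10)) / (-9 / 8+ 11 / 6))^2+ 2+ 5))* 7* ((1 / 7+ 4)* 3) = 29680920 / 14161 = 2095.96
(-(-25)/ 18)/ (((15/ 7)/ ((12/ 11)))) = 70/ 99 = 0.71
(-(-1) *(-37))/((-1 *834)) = 0.04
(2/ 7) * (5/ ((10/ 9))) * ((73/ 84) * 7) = 219/ 28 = 7.82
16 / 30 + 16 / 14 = 176 / 105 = 1.68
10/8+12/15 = 41/20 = 2.05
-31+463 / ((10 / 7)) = 2931 / 10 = 293.10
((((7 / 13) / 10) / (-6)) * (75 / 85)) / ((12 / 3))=-7 / 3536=-0.00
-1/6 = -0.17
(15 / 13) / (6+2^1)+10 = 1055 / 104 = 10.14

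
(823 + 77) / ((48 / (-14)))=-525 / 2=-262.50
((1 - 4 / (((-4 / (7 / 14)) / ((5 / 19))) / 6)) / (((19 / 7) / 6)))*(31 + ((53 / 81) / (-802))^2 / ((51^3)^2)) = 16113859208316498907411 / 131406505245374900571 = 122.63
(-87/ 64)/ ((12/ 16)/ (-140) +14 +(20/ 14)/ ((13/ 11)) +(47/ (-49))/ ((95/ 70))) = -250705/ 2673572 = -0.09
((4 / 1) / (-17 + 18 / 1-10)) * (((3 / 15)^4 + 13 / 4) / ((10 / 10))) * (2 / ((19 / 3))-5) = 723481 / 106875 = 6.77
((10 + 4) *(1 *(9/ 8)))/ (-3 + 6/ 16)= -6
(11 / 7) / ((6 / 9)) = 33 / 14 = 2.36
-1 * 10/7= -1.43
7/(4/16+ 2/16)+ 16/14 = 416/21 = 19.81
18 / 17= 1.06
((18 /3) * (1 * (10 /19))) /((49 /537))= 32220 /931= 34.61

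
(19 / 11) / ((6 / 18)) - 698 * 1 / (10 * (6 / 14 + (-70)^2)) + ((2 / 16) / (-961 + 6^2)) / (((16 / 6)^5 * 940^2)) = 417781206118996436081 / 80846672596828160000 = 5.17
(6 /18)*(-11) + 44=121 /3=40.33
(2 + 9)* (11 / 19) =6.37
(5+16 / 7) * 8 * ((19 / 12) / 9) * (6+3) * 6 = 3876 / 7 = 553.71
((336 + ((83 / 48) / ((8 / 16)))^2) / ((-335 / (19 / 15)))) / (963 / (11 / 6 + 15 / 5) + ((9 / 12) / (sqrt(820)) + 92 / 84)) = -773380135298225 / 117762332284212813 + 6277078507 * sqrt(205) / 104677628697078056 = -0.01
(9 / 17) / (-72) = -1 / 136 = -0.01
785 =785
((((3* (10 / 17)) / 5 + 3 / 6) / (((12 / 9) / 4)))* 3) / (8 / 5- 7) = -145 / 102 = -1.42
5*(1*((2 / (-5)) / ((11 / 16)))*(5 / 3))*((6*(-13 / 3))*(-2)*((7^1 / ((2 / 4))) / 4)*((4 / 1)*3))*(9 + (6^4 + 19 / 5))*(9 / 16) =-85752576 / 11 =-7795688.73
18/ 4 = 9/ 2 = 4.50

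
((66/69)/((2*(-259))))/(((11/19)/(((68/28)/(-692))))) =323/28855708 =0.00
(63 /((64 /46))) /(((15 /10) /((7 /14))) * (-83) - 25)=-1449 /8768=-0.17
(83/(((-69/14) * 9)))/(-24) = 581/7452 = 0.08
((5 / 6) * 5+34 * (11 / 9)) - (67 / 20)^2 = 124199 / 3600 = 34.50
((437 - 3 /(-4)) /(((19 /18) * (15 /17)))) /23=89301 /4370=20.44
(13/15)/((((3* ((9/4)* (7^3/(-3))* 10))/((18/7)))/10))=-104/36015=-0.00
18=18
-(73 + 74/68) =-2519/34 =-74.09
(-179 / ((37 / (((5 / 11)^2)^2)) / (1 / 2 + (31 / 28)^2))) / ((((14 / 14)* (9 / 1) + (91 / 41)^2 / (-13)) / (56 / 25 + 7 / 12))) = -308421475 / 2642413312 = -0.12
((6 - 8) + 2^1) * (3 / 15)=0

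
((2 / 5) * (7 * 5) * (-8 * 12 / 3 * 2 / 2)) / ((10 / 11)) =-2464 / 5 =-492.80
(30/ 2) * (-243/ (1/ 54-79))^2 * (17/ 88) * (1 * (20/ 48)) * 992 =90742487868/ 8003699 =11337.57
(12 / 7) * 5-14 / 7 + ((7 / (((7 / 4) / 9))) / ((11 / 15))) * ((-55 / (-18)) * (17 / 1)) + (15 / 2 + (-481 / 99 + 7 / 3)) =3550303 / 1386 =2561.55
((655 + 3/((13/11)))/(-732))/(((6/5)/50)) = -267125/7137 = -37.43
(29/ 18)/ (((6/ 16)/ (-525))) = -2255.56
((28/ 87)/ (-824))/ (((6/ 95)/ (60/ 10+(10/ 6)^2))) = -52535/ 967788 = -0.05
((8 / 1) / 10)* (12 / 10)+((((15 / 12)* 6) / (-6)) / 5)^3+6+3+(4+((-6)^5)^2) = 96745903911 / 1600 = 60466189.94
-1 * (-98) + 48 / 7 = 734 / 7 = 104.86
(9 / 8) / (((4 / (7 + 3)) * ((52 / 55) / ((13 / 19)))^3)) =7486875 / 7023616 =1.07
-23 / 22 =-1.05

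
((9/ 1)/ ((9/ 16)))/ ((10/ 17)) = 136/ 5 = 27.20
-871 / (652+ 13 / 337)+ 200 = 43653873 / 219737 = 198.66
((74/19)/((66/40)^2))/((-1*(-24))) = 3700/62073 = 0.06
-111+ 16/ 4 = -107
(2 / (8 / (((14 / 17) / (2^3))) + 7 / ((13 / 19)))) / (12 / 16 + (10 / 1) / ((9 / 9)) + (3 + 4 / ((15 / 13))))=10920 / 8267099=0.00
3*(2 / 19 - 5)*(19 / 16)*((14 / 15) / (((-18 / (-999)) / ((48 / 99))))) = -24087 / 55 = -437.95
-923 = -923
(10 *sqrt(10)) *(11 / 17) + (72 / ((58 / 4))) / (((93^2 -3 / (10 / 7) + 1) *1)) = 1440 / 2507891 + 110 *sqrt(10) / 17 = 20.46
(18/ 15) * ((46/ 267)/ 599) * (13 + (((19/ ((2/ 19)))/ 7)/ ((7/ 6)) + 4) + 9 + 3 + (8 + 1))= 54188/ 2612239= 0.02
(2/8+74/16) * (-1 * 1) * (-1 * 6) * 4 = 117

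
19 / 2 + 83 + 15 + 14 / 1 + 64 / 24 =745 / 6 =124.17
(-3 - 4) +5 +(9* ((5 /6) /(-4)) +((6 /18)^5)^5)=-26265946892725 /6778308875544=-3.87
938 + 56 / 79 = 74158 / 79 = 938.71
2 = 2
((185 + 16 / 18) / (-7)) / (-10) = 239 / 90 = 2.66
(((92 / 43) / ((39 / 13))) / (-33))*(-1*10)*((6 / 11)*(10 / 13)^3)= 1840000 / 34292973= 0.05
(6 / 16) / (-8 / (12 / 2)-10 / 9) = -27 / 176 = -0.15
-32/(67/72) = -2304/67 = -34.39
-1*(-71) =71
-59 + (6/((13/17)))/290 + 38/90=-993313/16965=-58.55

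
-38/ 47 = -0.81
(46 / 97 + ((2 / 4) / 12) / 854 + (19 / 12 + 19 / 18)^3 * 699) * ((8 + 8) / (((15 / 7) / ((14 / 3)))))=57921582795559 / 129404790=447599.99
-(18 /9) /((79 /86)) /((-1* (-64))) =-43 /1264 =-0.03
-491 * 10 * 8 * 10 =-392800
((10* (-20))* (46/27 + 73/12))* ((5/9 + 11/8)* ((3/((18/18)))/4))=-2922475/1296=-2255.00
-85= -85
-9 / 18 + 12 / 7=17 / 14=1.21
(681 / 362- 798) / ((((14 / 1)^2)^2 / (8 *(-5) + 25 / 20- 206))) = 5.07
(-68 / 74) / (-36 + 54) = -17 / 333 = -0.05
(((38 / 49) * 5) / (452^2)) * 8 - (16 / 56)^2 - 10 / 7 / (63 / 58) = -7864849 / 5631129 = -1.40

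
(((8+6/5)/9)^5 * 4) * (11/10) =4.91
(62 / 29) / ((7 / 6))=372 / 203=1.83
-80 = -80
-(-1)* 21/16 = 21/16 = 1.31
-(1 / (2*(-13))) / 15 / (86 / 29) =29 / 33540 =0.00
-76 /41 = -1.85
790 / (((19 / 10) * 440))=395 / 418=0.94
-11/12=-0.92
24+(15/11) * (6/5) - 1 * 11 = 161/11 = 14.64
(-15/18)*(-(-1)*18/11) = -15/11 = -1.36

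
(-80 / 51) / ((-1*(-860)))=-4 / 2193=-0.00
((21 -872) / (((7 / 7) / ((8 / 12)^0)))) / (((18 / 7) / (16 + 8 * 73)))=-595700 / 3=-198566.67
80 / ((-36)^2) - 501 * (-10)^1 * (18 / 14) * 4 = 14609195 / 567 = 25765.78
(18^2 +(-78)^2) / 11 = 6408 / 11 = 582.55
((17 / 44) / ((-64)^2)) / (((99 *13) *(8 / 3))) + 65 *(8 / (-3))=-35737217701 / 206176256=-173.33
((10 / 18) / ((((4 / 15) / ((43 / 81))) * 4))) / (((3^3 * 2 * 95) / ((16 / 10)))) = 43 / 498636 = 0.00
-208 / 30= -104 / 15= -6.93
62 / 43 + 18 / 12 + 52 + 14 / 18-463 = -315235 / 774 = -407.28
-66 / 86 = -33 / 43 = -0.77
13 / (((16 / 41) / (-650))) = -173225 / 8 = -21653.12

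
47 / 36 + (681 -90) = 21323 / 36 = 592.31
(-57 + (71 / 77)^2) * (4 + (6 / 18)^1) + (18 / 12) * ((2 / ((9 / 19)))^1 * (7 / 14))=-2847687 / 11858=-240.15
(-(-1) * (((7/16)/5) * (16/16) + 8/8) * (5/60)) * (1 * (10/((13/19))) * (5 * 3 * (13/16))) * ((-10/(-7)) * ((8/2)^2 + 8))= 123975/224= 553.46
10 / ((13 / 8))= 80 / 13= 6.15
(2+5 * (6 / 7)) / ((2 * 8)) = 11 / 28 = 0.39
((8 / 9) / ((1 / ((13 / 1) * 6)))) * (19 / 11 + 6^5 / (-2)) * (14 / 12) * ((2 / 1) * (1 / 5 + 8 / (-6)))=1058123248 / 1485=712540.91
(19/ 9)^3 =9.41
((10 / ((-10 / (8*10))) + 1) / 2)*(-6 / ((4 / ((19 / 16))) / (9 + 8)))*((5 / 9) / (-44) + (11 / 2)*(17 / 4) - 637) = -12401287517 / 16896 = -733977.72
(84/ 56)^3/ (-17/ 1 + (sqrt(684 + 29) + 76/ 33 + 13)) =6237/ 773321 + 29403 *sqrt(713)/ 6186568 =0.13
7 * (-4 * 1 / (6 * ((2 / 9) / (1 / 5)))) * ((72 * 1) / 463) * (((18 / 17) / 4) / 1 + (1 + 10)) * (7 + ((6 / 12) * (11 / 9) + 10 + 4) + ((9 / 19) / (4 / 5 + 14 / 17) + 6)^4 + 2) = -67187761690427356587 / 5740975003640620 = -11703.20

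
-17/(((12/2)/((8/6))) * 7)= -34/63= -0.54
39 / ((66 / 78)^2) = 6591 / 121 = 54.47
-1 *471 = -471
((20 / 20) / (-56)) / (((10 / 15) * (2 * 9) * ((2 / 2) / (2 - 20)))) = 0.03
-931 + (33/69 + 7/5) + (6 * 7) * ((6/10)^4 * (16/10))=-66154657/71875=-920.41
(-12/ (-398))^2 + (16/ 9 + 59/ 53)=54626951/ 18889677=2.89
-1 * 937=-937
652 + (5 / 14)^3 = 1789213 / 2744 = 652.05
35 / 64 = 0.55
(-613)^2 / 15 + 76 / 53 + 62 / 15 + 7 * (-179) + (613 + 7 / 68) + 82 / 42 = 9240596083 / 378420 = 24418.89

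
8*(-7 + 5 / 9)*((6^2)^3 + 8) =-21652096 / 9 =-2405788.44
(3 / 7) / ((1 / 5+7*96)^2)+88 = 88.00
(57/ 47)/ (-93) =-0.01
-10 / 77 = -0.13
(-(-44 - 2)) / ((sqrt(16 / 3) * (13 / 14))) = 161 * sqrt(3) / 13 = 21.45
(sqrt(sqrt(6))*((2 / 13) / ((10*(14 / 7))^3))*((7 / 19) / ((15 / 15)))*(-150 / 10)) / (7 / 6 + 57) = -0.00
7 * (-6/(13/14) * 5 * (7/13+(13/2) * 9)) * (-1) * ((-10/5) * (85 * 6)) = -2301579000/169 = -13618810.65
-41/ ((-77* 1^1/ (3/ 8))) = 123/ 616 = 0.20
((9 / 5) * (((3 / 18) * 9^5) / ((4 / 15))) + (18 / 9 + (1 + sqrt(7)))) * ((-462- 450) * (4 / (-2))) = 1824 * sqrt(7) + 121174020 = 121178845.85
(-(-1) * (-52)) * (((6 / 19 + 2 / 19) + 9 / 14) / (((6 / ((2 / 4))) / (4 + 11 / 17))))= -290641 / 13566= -21.42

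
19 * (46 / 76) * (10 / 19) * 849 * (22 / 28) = 1073985 / 266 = 4037.54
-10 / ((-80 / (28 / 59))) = 7 / 118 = 0.06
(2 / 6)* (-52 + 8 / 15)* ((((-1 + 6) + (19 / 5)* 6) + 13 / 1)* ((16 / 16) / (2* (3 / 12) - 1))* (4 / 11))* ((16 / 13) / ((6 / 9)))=3359744 / 3575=939.79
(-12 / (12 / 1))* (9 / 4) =-9 / 4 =-2.25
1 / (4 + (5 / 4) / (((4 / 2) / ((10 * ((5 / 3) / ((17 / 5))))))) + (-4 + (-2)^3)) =-204 / 1007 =-0.20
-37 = -37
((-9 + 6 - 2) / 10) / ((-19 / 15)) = 15 / 38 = 0.39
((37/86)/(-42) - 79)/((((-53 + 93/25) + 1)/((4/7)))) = 7134625/7629447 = 0.94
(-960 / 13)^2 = 921600 / 169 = 5453.25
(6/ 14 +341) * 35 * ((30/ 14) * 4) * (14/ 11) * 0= 0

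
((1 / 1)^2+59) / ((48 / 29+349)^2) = 50460 / 103408561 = 0.00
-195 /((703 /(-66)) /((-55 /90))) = -7865 /703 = -11.19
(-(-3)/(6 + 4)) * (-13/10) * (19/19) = -39/100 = -0.39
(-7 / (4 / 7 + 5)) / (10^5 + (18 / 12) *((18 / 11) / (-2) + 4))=-0.00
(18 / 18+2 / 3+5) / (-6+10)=5 / 3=1.67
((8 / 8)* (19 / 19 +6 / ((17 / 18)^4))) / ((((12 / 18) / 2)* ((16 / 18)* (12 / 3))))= 19261179 / 2672672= 7.21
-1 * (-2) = 2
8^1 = 8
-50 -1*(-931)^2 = -866811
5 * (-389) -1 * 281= -2226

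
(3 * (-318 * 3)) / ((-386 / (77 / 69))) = 36729 / 4439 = 8.27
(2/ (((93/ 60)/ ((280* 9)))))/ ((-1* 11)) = -295.60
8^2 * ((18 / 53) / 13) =1152 / 689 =1.67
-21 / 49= -3 / 7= -0.43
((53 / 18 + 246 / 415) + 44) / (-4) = -355103 / 29880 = -11.88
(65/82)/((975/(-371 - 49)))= -14/41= -0.34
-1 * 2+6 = 4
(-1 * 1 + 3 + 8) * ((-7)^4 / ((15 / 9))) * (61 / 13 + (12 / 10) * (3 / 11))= 51703134 / 715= 72312.08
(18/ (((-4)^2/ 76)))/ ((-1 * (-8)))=171/ 16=10.69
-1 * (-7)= 7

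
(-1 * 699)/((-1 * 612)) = 233/204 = 1.14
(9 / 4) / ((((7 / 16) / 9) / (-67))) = -21708 / 7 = -3101.14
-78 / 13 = -6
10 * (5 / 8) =25 / 4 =6.25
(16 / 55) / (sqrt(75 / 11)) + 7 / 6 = 16 * sqrt(33) / 825 + 7 / 6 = 1.28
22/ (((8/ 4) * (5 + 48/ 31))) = 341/ 203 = 1.68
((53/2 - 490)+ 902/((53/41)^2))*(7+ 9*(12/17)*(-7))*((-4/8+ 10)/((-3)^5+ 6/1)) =5187115843/45269844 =114.58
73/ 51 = 1.43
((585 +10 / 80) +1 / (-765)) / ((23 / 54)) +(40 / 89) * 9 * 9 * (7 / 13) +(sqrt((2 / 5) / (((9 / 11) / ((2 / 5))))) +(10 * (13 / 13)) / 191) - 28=2 * sqrt(11) / 15 +2359613299157 / 1728118340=1365.87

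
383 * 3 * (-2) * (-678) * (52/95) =81018288/95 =852824.08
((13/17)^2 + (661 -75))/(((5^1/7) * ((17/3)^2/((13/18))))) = 18.47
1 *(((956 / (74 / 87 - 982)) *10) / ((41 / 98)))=-1018857 / 43747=-23.29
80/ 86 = 40/ 43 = 0.93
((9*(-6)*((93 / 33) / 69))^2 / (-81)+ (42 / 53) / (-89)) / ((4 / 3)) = -31230789 / 603860906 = -0.05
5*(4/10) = 2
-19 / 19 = -1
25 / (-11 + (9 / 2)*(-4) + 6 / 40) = -500 / 577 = -0.87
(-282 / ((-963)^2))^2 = 8836 / 95557029129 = 0.00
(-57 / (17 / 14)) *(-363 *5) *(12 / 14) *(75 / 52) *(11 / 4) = 256051125 / 884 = 289650.59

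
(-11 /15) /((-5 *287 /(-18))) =-66 /7175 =-0.01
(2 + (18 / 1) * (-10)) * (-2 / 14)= 178 / 7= 25.43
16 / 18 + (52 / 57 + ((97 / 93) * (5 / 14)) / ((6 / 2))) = 47629 / 24738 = 1.93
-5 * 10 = -50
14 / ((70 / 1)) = 1 / 5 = 0.20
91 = 91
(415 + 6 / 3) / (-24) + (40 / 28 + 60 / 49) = -5771 / 392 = -14.72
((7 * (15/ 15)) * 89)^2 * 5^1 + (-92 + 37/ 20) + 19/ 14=1940556.21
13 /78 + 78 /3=157 /6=26.17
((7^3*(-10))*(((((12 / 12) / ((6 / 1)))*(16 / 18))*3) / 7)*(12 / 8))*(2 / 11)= -1960 / 33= -59.39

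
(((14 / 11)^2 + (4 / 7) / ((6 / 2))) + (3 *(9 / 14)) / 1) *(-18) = -57003 / 847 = -67.30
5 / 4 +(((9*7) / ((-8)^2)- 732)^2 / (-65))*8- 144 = -438717389 / 6656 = -65913.07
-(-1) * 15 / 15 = 1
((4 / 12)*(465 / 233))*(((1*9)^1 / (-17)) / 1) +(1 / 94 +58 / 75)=12057697 / 27925050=0.43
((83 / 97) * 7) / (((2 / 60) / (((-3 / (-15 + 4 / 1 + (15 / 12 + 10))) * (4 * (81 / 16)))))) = -4235490 / 97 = -43664.85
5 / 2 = 2.50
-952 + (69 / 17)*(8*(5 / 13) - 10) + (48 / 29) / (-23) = -144484142 / 147407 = -980.17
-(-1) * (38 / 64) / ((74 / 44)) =209 / 592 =0.35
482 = 482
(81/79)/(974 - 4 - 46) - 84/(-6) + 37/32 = 2950471/194656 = 15.16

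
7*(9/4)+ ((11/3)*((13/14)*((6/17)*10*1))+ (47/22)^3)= 47538591/1267112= 37.52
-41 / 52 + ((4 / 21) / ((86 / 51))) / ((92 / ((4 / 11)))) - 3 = -15000373 / 3959956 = -3.79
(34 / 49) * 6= 204 / 49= 4.16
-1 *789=-789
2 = 2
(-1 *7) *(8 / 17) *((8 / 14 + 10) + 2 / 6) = -1832 / 51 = -35.92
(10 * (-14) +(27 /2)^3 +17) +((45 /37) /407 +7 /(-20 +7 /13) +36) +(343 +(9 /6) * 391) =9150802659 /2770856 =3302.52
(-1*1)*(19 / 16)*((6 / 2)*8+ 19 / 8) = -4009 / 128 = -31.32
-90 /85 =-18 /17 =-1.06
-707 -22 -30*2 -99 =-888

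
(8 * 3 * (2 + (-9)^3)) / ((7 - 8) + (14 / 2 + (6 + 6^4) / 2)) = -5816 / 219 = -26.56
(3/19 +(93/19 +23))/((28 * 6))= 533/3192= 0.17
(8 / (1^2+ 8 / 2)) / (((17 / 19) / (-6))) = -10.73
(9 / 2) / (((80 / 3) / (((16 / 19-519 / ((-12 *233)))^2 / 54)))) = 331203601 / 100343444480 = 0.00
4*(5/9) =20/9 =2.22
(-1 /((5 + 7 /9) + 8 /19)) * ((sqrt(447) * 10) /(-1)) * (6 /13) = 513 * sqrt(447) /689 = 15.74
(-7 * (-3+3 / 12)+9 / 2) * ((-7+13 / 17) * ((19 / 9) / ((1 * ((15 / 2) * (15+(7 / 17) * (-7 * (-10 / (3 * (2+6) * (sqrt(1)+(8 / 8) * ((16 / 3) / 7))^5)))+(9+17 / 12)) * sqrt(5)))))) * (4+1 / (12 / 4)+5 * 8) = -352917609188746 * sqrt(5) / 24337058970825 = -32.43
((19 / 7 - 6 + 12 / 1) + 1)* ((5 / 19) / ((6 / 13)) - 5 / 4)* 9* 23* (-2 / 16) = 181815 / 1064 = 170.88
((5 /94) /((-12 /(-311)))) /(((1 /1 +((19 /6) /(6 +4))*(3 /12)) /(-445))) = -6919750 /12173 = -568.45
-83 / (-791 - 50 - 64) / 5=83 / 4525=0.02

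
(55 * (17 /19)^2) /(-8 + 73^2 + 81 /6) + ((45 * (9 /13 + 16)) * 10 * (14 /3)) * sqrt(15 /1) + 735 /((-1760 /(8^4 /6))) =-12077982534 /42366599 + 455700 * sqrt(15) /13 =135477.88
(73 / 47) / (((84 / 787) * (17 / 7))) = 57451 / 9588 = 5.99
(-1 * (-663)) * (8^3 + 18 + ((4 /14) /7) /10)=86091213 /245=351392.71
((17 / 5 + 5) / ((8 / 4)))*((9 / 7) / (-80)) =-27 / 400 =-0.07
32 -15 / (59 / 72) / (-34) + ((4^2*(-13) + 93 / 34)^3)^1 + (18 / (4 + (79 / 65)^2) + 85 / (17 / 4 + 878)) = -1637810245275464224501 / 189374955357304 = -8648504.98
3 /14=0.21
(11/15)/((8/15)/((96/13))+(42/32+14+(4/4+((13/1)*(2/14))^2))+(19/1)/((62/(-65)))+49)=802032/53496643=0.01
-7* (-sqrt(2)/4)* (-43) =-301* sqrt(2)/4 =-106.42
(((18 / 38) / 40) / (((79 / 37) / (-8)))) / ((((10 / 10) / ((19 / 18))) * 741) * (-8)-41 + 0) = 0.00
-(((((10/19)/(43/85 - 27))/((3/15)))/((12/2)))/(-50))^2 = -7225/65909265984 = -0.00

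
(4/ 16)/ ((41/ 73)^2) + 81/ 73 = 933661/ 490852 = 1.90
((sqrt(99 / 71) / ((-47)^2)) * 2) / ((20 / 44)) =66 * sqrt(781) / 784195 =0.00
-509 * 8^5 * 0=0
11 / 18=0.61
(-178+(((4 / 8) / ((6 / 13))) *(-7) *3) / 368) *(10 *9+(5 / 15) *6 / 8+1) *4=-95669055 / 1472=-64992.56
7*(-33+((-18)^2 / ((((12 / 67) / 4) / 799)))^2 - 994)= 233985375995483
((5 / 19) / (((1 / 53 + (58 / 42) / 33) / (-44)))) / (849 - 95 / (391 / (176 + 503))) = -14361039 / 51509209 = -0.28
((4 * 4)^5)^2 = 1099511627776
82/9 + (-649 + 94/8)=-22613/36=-628.14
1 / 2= 0.50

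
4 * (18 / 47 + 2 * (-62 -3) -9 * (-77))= 2253.53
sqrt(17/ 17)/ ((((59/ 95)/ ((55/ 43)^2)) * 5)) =57475/ 109091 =0.53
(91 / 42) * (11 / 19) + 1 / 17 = 2545 / 1938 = 1.31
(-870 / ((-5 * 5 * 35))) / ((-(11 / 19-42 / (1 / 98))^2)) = -62814 / 1069975418575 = -0.00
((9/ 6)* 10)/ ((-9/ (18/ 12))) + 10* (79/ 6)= 775/ 6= 129.17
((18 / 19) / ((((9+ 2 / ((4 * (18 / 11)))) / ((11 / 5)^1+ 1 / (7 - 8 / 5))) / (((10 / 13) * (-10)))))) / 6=-5152 / 16549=-0.31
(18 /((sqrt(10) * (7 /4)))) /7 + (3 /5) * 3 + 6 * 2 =36 * sqrt(10) /245 + 69 /5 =14.26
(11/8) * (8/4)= 11/4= 2.75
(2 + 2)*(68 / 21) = 272 / 21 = 12.95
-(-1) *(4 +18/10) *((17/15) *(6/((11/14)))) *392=5411168/275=19676.97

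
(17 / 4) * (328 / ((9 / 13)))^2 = 77272208 / 81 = 953977.88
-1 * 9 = -9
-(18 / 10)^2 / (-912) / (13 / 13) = 27 / 7600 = 0.00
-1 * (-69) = 69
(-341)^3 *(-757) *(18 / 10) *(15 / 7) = 810443569419 / 7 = 115777652774.14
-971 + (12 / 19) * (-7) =-18533 / 19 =-975.42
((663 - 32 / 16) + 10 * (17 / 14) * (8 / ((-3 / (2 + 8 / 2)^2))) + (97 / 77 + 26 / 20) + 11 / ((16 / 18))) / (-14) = 215503 / 6160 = 34.98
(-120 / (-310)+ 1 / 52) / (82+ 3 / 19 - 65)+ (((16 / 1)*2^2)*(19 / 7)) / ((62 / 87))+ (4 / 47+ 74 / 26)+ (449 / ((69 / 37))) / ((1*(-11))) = 224.83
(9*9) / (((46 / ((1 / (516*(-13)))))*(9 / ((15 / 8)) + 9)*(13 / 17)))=-765 / 30753944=-0.00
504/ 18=28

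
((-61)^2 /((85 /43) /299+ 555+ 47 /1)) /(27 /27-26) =-47840897 /193499975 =-0.25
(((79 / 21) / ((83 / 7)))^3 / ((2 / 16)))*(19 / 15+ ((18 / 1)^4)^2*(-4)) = -2607969764291680792 / 231573735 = -11261941101.79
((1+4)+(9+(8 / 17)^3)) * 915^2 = 58014669150 / 4913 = 11808399.99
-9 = -9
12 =12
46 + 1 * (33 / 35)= 1643 / 35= 46.94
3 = 3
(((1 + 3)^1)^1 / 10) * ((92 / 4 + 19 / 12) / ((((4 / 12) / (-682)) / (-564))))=11347116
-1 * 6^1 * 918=-5508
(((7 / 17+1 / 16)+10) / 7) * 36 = 3663 / 68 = 53.87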